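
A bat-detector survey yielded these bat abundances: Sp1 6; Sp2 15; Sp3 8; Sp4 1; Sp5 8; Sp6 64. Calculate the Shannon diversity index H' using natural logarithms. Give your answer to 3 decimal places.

Total N = 6+15+8+1+8+64 = 102, so the proportions are 0.05882, 0.14706, 0.07843, 0.0098, 0.07843, 0.62745 (working shown to 5 dp, full precision carried).
Each pᵢ ln pᵢ term: 0.05882×(-2.83321)=-0.16666, 0.14706×(-1.91692)=-0.28190, 0.07843×(-2.54553)=-0.19965, 0.0098×(-4.62497)=-0.04534, 0.07843×(-2.54553)=-0.19965, 0.62745×(-0.46609)=-0.29245.
Sum = -1.18565, so H' = 1.186.

1.186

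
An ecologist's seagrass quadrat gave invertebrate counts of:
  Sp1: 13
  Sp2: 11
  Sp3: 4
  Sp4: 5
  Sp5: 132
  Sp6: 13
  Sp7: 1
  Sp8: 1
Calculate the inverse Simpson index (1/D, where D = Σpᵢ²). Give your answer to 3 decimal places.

1.807

Total N = 13+11+4+5+132+13+1+1 = 180, so the proportions are 0.072222, 0.061111, 0.022222, 0.027778, 0.733333, 0.072222, 0.005556, 0.005556 (working shown to 6 dp, full precision carried).
D = 0.072222² + 0.061111² + 0.022222² + 0.027778² + 0.733333² + 0.072222² + 0.005556² + 0.005556² = 0.005216 + 0.003735 + 0.000494 + 0.000772 + 0.537778 + 0.005216 + 0.000031 + 0.000031 = 0.553272.
So 1/D = 1.80743, i.e. 1.807 to 3 decimal places.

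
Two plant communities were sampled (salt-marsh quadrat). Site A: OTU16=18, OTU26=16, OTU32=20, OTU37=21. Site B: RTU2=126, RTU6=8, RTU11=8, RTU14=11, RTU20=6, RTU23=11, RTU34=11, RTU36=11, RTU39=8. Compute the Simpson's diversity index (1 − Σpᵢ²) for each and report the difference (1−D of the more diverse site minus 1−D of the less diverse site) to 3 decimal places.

0.162

Site A: N=75, proportions 0.24, 0.21333, 0.26667, 0.28, giving 1−D = 0.74738 (working shown to 5 dp, full precision carried).
Site B: N=200, proportions 0.63, 0.04, 0.04, 0.055, 0.03, 0.055, 0.055, 0.055, 0.04, giving 1−D = 0.58530.
Difference = |0.74738 − 0.58530| = 0.16208, i.e. 0.162 to 3 decimal places.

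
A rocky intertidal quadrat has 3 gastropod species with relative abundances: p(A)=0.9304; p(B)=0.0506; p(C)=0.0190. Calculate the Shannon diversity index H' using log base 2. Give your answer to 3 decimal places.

Each pᵢ log₂ pᵢ term (working shown to 5 dp, full precision carried): 0.9304×(-0.10408)=-0.09683, 0.0506×(-4.30472)=-0.21782, 0.019×(-5.71786)=-0.10864.
Sum = -0.42329, so H' = 0.423.

0.423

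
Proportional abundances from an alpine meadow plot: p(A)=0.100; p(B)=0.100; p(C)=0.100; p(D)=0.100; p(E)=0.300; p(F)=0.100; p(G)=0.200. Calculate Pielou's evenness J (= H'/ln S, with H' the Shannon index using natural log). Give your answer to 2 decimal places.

H' = −Σ pᵢ ln pᵢ = −((-0.2303) + (-0.2303) + (-0.2303) + (-0.2303) + (-0.3612) + (-0.2303) + (-0.3219)) = 1.8344 (working shown to 4 dp, full precision carried).
With S = 7 species, ln S = 1.9459, so J = 1.8344/1.9459 = 0.9427, i.e. 0.94 to 2 decimal places.

0.94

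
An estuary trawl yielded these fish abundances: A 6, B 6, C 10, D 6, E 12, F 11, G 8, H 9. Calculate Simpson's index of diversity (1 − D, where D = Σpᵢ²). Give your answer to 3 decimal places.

0.866

Total N = 6+6+10+6+12+11+8+9 = 68, so the proportions are 0.08824, 0.08824, 0.14706, 0.08824, 0.17647, 0.16176, 0.11765, 0.13235 (working shown to 5 dp, full precision carried).
D = 0.08824² + 0.08824² + 0.14706² + 0.08824² + 0.17647² + 0.16176² + 0.11765² + 0.13235² = 0.00779 + 0.00779 + 0.02163 + 0.00779 + 0.03114 + 0.02617 + 0.01384 + 0.01752 = 0.13365.
So 1 − D = 0.86635, i.e. 0.866 to 3 decimal places.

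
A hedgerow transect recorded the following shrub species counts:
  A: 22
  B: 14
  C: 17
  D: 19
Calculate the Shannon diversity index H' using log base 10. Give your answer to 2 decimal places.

Total N = 22+14+17+19 = 72, so the proportions are 0.3056, 0.1944, 0.2361, 0.2639 (working shown to 4 dp, full precision carried).
Each pᵢ log₁₀ pᵢ term: 0.3056×(-0.5149)=-0.1573, 0.1944×(-0.7112)=-0.1383, 0.2361×(-0.6269)=-0.1480, 0.2639×(-0.5786)=-0.1527.
Sum = -0.5963, so H' = 0.60.

0.60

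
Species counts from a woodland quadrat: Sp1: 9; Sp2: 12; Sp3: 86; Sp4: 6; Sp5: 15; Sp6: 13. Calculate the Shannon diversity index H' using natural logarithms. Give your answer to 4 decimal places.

1.2794

Total N = 9+12+86+6+15+13 = 141, so the proportions are 0.06383, 0.085106, 0.609929, 0.042553, 0.106383, 0.092199 (working shown to 6 dp, full precision carried).
Each pᵢ ln pᵢ term: 0.06383×(-2.751535)=-0.175630, 0.085106×(-2.463853)=-0.209690, 0.609929×(-0.494413)=-0.301557, 0.042553×(-3.157000)=-0.134340, 0.106383×(-2.240710)=-0.238373, 0.092199×(-2.383811)=-0.219784.
Sum = -1.279374, so H' = 1.2794.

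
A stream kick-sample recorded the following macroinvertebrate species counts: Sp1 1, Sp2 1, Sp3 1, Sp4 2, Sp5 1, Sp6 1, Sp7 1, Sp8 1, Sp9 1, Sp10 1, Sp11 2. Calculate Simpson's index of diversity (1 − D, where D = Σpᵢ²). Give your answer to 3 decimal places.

0.899

Total N = 1+1+1+2+1+1+1+1+1+1+2 = 13, so the proportions are 0.07692, 0.07692, 0.07692, 0.15385, 0.07692, 0.07692, 0.07692, 0.07692, 0.07692, 0.07692, 0.15385 (working shown to 5 dp, full precision carried).
D = 0.07692² + 0.07692² + 0.07692² + 0.15385² + 0.07692² + 0.07692² + 0.07692² + 0.07692² + 0.07692² + 0.07692² + 0.15385² = 0.00592 + 0.00592 + 0.00592 + 0.02367 + 0.00592 + 0.00592 + 0.00592 + 0.00592 + 0.00592 + 0.00592 + 0.02367 = 0.10059.
So 1 − D = 0.89941, i.e. 0.899 to 3 decimal places.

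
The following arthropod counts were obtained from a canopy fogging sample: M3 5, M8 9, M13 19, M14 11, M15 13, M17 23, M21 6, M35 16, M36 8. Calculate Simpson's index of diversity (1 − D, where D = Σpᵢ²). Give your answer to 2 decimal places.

0.86

Total N = 5+9+19+11+13+23+6+16+8 = 110, so the proportions are 0.0455, 0.0818, 0.1727, 0.1, 0.1182, 0.2091, 0.0545, 0.1455, 0.0727 (working shown to 4 dp, full precision carried).
D = 0.0455² + 0.0818² + 0.1727² + 0.1² + 0.1182² + 0.2091² + 0.0545² + 0.1455² + 0.0727² = 0.0021 + 0.0067 + 0.0298 + 0.0100 + 0.0140 + 0.0437 + 0.0030 + 0.0212 + 0.0053 = 0.1357.
So 1 − D = 0.8643, i.e. 0.86 to 2 decimal places.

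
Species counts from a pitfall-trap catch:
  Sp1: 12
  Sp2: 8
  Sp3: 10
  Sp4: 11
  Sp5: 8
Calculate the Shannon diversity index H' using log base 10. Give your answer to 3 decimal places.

Total N = 12+8+10+11+8 = 49, so the proportions are 0.2449, 0.16327, 0.20408, 0.22449, 0.16327 (working shown to 5 dp, full precision carried).
Each pᵢ log₁₀ pᵢ term: 0.2449×(-0.61101)=-0.14964, 0.16327×(-0.78711)=-0.12851, 0.20408×(-0.69020)=-0.14086, 0.22449×(-0.64880)=-0.14565, 0.16327×(-0.78711)=-0.12851.
Sum = -0.69316, so H' = 0.693.

0.693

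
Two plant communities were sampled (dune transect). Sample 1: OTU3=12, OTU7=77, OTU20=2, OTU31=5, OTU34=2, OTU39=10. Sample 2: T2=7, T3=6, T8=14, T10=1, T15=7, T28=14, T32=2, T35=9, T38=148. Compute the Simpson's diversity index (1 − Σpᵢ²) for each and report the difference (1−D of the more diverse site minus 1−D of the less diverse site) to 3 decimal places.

0.012

Sample 1: N=108, proportions 0.11111, 0.71296, 0.01852, 0.0463, 0.01852, 0.09259, giving 1−D = 0.46794 (working shown to 5 dp, full precision carried).
Sample 2: N=208, proportions 0.03365, 0.02885, 0.06731, 0.00481, 0.03365, 0.06731, 0.00962, 0.04327, 0.71154, giving 1−D = 0.47957.
Difference = |0.46794 − 0.47957| = 0.01163, i.e. 0.012 to 3 decimal places.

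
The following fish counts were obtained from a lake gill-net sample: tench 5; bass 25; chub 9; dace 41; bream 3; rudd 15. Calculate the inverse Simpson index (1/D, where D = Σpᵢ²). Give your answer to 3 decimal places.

Total N = 5+25+9+41+3+15 = 98, so the proportions are 0.0510204, 0.255102, 0.0918367, 0.4183673, 0.0306122, 0.1530612 (working shown to 7 dp, full precision carried).
D = 0.0510204² + 0.255102² + 0.0918367² + 0.4183673² + 0.0306122² + 0.1530612² = 0.0026031 + 0.0650771 + 0.0084340 + 0.1750312 + 0.0009371 + 0.0234277 = 0.2755102.
So 1/D = 3.62963, i.e. 3.630 to 3 decimal places.

3.630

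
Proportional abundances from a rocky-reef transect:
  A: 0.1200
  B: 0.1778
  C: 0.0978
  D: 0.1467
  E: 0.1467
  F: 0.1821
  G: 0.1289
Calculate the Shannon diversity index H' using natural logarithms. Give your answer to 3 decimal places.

Each pᵢ ln pᵢ term (working shown to 5 dp, full precision carried): 0.12×(-2.12026)=-0.25443, 0.1778×(-1.72710)=-0.30708, 0.0978×(-2.32483)=-0.22737, 0.1467×(-1.91937)=-0.28157, 0.1467×(-1.91937)=-0.28157, 0.1821×(-1.70320)=-0.31015, 0.1289×(-2.04872)=-0.26408.
Sum = -1.92625, so H' = 1.926.

1.926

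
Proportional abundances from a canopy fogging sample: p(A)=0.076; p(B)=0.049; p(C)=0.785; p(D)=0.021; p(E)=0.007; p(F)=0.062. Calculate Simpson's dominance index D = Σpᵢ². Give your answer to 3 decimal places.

0.629

D = 0.076² + 0.049² + 0.785² + 0.021² + 0.007² + 0.062² = 0.00578 + 0.00240 + 0.61623 + 0.00044 + 0.00005 + 0.00384 = 0.62874 (working shown to 5 dp, full precision carried).
To 3 decimal places, D = 0.629.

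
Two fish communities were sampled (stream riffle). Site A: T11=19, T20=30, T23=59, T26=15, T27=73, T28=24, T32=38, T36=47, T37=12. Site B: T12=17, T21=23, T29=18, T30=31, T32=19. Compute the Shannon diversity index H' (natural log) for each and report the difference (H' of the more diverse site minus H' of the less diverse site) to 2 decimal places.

0.46

Site A: N=317, proportions 0.0599, 0.0946, 0.1861, 0.0473, 0.2303, 0.0757, 0.1199, 0.1483, 0.0379, giving H' = 2.0439 (working shown to 4 dp, full precision carried).
Site B: N=108, proportions 0.1574, 0.213, 0.1667, 0.287, 0.1759, giving H' = 1.5830.
Difference = |2.0439 − 1.5830| = 0.4609, i.e. 0.46 to 2 decimal places.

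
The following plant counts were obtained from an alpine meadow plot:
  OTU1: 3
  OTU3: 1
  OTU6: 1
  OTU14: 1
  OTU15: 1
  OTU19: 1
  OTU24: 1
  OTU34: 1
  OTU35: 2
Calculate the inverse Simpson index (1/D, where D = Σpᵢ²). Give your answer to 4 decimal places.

7.2000

Total N = 3+1+1+1+1+1+1+1+2 = 12, so the proportions are 0.25, 0.08333333, 0.08333333, 0.08333333, 0.08333333, 0.08333333, 0.08333333, 0.08333333, 0.16666667 (working shown to 8 dp, full precision carried).
D = 0.25² + 0.08333333² + 0.08333333² + 0.08333333² + 0.08333333² + 0.08333333² + 0.08333333² + 0.08333333² + 0.16666667² = 0.06250000 + 0.00694444 + 0.00694444 + 0.00694444 + 0.00694444 + 0.00694444 + 0.00694444 + 0.00694444 + 0.02777778 = 0.13888889.
So 1/D = 7.200000, i.e. 7.2000 to 4 decimal places.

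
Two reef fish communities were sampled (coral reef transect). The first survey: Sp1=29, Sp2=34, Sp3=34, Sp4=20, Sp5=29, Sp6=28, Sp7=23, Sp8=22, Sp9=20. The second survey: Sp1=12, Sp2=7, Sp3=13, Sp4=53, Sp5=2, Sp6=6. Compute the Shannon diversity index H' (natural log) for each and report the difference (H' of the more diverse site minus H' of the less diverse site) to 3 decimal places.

The first survey: N=239, proportions 0.1213389, 0.1422594, 0.1422594, 0.083682, 0.1213389, 0.1171548, 0.0962343, 0.0920502, 0.083682, giving H' = 2.1779448 (working shown to 7 dp, full precision carried).
The second survey: N=93, proportions 0.1290323, 0.0752688, 0.1397849, 0.5698925, 0.0215054, 0.0645161, giving H' = 1.3138155.
Difference = |2.1779448 − 1.3138155| = 0.8641293, i.e. 0.864 to 3 decimal places.

0.864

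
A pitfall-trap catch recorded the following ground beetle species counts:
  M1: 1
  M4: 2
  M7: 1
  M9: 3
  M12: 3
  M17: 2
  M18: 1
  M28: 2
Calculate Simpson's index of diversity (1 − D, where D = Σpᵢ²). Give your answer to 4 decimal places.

0.8533

Total N = 1+2+1+3+3+2+1+2 = 15, so the proportions are 0.066667, 0.133333, 0.066667, 0.2, 0.2, 0.133333, 0.066667, 0.133333 (working shown to 6 dp, full precision carried).
D = 0.066667² + 0.133333² + 0.066667² + 0.2² + 0.2² + 0.133333² + 0.066667² + 0.133333² = 0.004444 + 0.017778 + 0.004444 + 0.040000 + 0.040000 + 0.017778 + 0.004444 + 0.017778 = 0.146667.
So 1 − D = 0.853333, i.e. 0.8533 to 4 decimal places.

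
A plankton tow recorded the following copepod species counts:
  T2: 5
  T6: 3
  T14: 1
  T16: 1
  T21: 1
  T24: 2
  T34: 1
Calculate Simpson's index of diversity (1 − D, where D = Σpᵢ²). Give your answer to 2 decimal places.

Total N = 5+3+1+1+1+2+1 = 14, so the proportions are 0.3571, 0.2143, 0.0714, 0.0714, 0.0714, 0.1429, 0.0714 (working shown to 4 dp, full precision carried).
D = 0.3571² + 0.2143² + 0.0714² + 0.0714² + 0.0714² + 0.1429² + 0.0714² = 0.1276 + 0.0459 + 0.0051 + 0.0051 + 0.0051 + 0.0204 + 0.0051 = 0.2143.
So 1 − D = 0.7857, i.e. 0.79 to 2 decimal places.

0.79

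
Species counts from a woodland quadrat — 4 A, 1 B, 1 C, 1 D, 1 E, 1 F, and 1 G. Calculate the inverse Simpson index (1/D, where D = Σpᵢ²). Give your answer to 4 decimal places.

Total N = 4+1+1+1+1+1+1 = 10, so the proportions are 0.4, 0.1, 0.1, 0.1, 0.1, 0.1, 0.1 (working shown to 8 dp, full precision carried).
D = 0.4² + 0.1² + 0.1² + 0.1² + 0.1² + 0.1² + 0.1² = 0.16000000 + 0.01000000 + 0.01000000 + 0.01000000 + 0.01000000 + 0.01000000 + 0.01000000 = 0.22000000.
So 1/D = 4.545455, i.e. 4.5455 to 4 decimal places.

4.5455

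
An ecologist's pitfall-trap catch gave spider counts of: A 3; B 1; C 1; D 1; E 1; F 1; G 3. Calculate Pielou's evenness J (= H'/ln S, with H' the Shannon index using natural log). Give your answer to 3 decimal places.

Total N = 3+1+1+1+1+1+3 = 11, so the proportions are 0.27273, 0.09091, 0.09091, 0.09091, 0.09091, 0.09091, 0.27273 (working shown to 5 dp, full precision carried).
H' = −Σ pᵢ ln pᵢ = −((-0.35435) + (-0.21799) + (-0.21799) + (-0.21799) + (-0.21799) + (-0.21799) + (-0.35435)) = 1.79865.
With S = 7 species, ln S = 1.94591, so J = 1.79865/1.94591 = 0.92432, i.e. 0.924 to 3 decimal places.

0.924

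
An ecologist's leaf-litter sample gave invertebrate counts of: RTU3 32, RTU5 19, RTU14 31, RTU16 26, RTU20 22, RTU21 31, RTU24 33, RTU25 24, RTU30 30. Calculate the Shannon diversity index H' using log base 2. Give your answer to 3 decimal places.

3.148

Total N = 32+19+31+26+22+31+33+24+30 = 248, so the proportions are 0.12903, 0.07661, 0.125, 0.10484, 0.08871, 0.125, 0.13306, 0.09677, 0.12097 (working shown to 5 dp, full precision carried).
Each pᵢ log₂ pᵢ term: 0.12903×(-2.95420)=-0.38119, 0.07661×(-3.70627)=-0.28395, 0.125×(-3.00000)=-0.37500, 0.10484×(-3.25376)=-0.34112, 0.08871×(-3.49476)=-0.31002, 0.125×(-3.00000)=-0.37500, 0.13306×(-2.90980)=-0.38719, 0.09677×(-3.36923)=-0.32605, 0.12097×(-3.04731)=-0.36863.
Sum = -3.14815, so H' = 3.148.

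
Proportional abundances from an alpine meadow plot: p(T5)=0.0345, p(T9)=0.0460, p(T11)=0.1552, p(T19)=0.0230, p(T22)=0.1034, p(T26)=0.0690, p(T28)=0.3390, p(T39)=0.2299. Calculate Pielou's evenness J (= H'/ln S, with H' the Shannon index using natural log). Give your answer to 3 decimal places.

0.845

H' = −Σ pᵢ ln pᵢ = −((-0.11615) + (-0.14164) + (-0.28914) + (-0.08676) + (-0.23463) + (-0.18448) + (-0.36672) + (-0.33798)) = 1.75751 (working shown to 5 dp, full precision carried).
With S = 8 species, ln S = 2.07944, so J = 1.75751/2.07944 = 0.84518, i.e. 0.845 to 3 decimal places.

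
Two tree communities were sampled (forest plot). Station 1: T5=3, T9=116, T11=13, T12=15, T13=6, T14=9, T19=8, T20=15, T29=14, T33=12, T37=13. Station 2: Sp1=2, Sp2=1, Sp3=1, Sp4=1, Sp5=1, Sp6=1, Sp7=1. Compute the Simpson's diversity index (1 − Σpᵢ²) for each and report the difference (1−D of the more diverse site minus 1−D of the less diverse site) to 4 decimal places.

0.1382

Station 1: N=224, proportions 0.013393, 0.517857, 0.058036, 0.066964, 0.026786, 0.040179, 0.035714, 0.066964, 0.0625, 0.053571, 0.058036, giving 1−D = 0.705556 (working shown to 6 dp, full precision carried).
Station 2: N=8, proportions 0.25, 0.125, 0.125, 0.125, 0.125, 0.125, 0.125, giving 1−D = 0.843750.
Difference = |0.705556 − 0.843750| = 0.138194, i.e. 0.1382 to 4 decimal places.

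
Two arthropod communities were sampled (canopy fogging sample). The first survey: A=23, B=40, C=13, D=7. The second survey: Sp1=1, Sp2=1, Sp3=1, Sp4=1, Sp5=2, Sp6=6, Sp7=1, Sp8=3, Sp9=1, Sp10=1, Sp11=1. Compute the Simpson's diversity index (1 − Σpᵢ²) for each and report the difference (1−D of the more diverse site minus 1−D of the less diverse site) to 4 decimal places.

The first survey: N=83, proportions 0.277108, 0.481928, 0.156627, 0.084337, giving 1−D = 0.659312 (working shown to 6 dp, full precision carried).
The second survey: N=19, proportions 0.052632, 0.052632, 0.052632, 0.052632, 0.105263, 0.315789, 0.052632, 0.157895, 0.052632, 0.052632, 0.052632, giving 1−D = 0.842105.
Difference = |0.659312 − 0.842105| = 0.182793, i.e. 0.1828 to 4 decimal places.

0.1828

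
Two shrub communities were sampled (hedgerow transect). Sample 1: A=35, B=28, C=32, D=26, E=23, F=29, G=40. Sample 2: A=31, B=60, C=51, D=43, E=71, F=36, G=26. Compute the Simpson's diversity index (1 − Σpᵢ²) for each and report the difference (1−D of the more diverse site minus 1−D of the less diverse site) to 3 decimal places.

Sample 1: N=213, proportions 0.16432, 0.13146, 0.15023, 0.12207, 0.10798, 0.13615, 0.18779, giving 1−D = 0.85278 (working shown to 5 dp, full precision carried).
Sample 2: N=318, proportions 0.09748, 0.18868, 0.16038, 0.13522, 0.22327, 0.11321, 0.08176, giving 1−D = 0.84154.
Difference = |0.85278 − 0.84154| = 0.01124, i.e. 0.011 to 3 decimal places.

0.011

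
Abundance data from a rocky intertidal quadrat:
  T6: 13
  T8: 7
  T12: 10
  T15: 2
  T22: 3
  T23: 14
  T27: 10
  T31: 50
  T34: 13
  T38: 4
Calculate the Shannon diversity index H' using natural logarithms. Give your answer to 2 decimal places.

Total N = 13+7+10+2+3+14+10+50+13+4 = 126, so the proportions are 0.1032, 0.0556, 0.0794, 0.0159, 0.0238, 0.1111, 0.0794, 0.3968, 0.1032, 0.0317 (working shown to 4 dp, full precision carried).
Each pᵢ ln pᵢ term: 0.1032×(-2.2713)=-0.2343, 0.0556×(-2.8904)=-0.1606, 0.0794×(-2.5337)=-0.2011, 0.0159×(-4.1431)=-0.0658, 0.0238×(-3.7377)=-0.0890, 0.1111×(-2.1972)=-0.2441, 0.0794×(-2.5337)=-0.2011, 0.3968×(-0.9243)=-0.3668, 0.1032×(-2.2713)=-0.2343, 0.0317×(-3.4500)=-0.1095.
Sum = -1.9066, so H' = 1.91.

1.91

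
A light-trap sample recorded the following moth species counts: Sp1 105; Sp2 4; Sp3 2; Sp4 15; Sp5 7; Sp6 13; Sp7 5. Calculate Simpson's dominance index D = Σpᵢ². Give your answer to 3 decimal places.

0.505

Total N = 105+4+2+15+7+13+5 = 151, so the proportions are 0.69536, 0.02649, 0.01325, 0.09934, 0.04636, 0.08609, 0.03311 (working shown to 5 dp, full precision carried).
D = 0.69536² + 0.02649² + 0.01325² + 0.09934² + 0.04636² + 0.08609² + 0.03311² = 0.48353 + 0.00070 + 0.00018 + 0.00987 + 0.00215 + 0.00741 + 0.00110 = 0.50493.
To 3 decimal places, D = 0.505.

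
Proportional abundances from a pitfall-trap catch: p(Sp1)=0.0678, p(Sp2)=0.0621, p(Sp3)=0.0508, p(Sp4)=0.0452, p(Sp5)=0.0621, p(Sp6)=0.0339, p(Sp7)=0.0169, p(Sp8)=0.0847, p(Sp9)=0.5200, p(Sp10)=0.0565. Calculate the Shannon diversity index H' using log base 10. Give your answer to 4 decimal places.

0.7444

Each pᵢ log₁₀ pᵢ term (working shown to 6 dp, full precision carried): 0.0678×(-1.168770)=-0.079243, 0.0621×(-1.206908)=-0.074949, 0.0508×(-1.294136)=-0.065742, 0.0452×(-1.344862)=-0.060788, 0.0621×(-1.206908)=-0.074949, 0.0339×(-1.469800)=-0.049826, 0.0169×(-1.772113)=-0.029949, 0.0847×(-1.072117)=-0.090808, 0.52×(-0.283997)=-0.147678, 0.0565×(-1.247952)=-0.070509.
Sum = -0.744441, so H' = 0.7444.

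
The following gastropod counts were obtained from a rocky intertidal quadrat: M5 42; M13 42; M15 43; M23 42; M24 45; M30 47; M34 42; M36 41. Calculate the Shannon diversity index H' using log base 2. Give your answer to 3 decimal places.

2.999

Total N = 42+42+43+42+45+47+42+41 = 344, so the proportions are 0.12209, 0.12209, 0.125, 0.12209, 0.13081, 0.13663, 0.12209, 0.11919 (working shown to 5 dp, full precision carried).
Each pᵢ log₂ pᵢ term: 0.12209×(-3.03395)=-0.37042, 0.12209×(-3.03395)=-0.37042, 0.125×(-3.00000)=-0.37500, 0.12209×(-3.03395)=-0.37042, 0.13081×(-2.93441)=-0.38386, 0.13663×(-2.87168)=-0.39235, 0.12209×(-3.03395)=-0.37042, 0.11919×(-3.06871)=-0.36575.
Sum = -2.99866, so H' = 2.999.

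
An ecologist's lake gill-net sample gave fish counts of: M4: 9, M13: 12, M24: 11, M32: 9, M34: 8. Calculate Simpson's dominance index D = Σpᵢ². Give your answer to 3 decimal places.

0.204

Total N = 9+12+11+9+8 = 49, so the proportions are 0.183673, 0.244898, 0.22449, 0.183673, 0.163265 (working shown to 6 dp, full precision carried).
D = 0.183673² + 0.244898² + 0.22449² + 0.183673² + 0.163265² = 0.033736 + 0.059975 + 0.050396 + 0.033736 + 0.026656 = 0.204498.
To 3 decimal places, D = 0.204.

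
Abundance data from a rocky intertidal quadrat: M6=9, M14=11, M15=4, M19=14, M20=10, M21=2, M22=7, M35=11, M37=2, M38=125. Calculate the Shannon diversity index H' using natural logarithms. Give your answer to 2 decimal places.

Total N = 9+11+4+14+10+2+7+11+2+125 = 195, so the proportions are 0.0462, 0.0564, 0.0205, 0.0718, 0.0513, 0.0103, 0.0359, 0.0564, 0.0103, 0.641 (working shown to 4 dp, full precision carried).
Each pᵢ ln pᵢ term: 0.0462×(-3.0758)=-0.1420, 0.0564×(-2.8751)=-0.1622, 0.0205×(-3.8867)=-0.0797, 0.0718×(-2.6339)=-0.1891, 0.0513×(-2.9704)=-0.1523, 0.0103×(-4.5799)=-0.0470, 0.0359×(-3.3271)=-0.1194, 0.0564×(-2.8751)=-0.1622, 0.0103×(-4.5799)=-0.0470, 0.641×(-0.4447)=-0.2851.
Sum = -1.3859, so H' = 1.39.

1.39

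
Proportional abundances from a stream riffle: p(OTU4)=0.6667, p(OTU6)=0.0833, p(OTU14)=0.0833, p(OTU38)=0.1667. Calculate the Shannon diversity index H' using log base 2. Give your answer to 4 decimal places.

1.4182

Each pᵢ log₂ pᵢ term (working shown to 6 dp, full precision carried): 0.6667×(-0.584890)=-0.389946, 0.0833×(-3.585540)=-0.298675, 0.0833×(-3.585540)=-0.298675, 0.1667×(-2.584674)=-0.430865.
Sum = -1.418162, so H' = 1.4182.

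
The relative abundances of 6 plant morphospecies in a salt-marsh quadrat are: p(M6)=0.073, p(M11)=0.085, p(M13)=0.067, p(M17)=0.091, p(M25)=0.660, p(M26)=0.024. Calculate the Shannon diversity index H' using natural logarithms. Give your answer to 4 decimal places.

Each pᵢ ln pᵢ term (working shown to 6 dp, full precision carried): 0.073×(-2.617296)=-0.191063, 0.085×(-2.465104)=-0.209534, 0.067×(-2.703063)=-0.181105, 0.091×(-2.396896)=-0.218118, 0.66×(-0.415515)=-0.274240, 0.024×(-3.729701)=-0.089513.
Sum = -1.163572, so H' = 1.1636.

1.1636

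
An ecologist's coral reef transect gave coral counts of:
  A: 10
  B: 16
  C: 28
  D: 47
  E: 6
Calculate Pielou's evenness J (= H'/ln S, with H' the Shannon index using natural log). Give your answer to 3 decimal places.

0.857

Total N = 10+16+28+47+6 = 107, so the proportions are 0.09346, 0.14953, 0.26168, 0.43925, 0.05607 (working shown to 5 dp, full precision carried).
H' = −Σ pᵢ ln pᵢ = −((-0.22152) + (-0.28415) + (-0.35082) + (-0.36136) + (-0.16156)) = 1.37940.
With S = 5 species, ln S = 1.60944, so J = 1.37940/1.60944 = 0.85707, i.e. 0.857 to 3 decimal places.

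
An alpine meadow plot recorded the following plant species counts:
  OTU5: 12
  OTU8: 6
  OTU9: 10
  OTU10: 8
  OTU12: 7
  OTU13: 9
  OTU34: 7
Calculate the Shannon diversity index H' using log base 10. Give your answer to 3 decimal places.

0.834

Total N = 12+6+10+8+7+9+7 = 59, so the proportions are 0.20339, 0.10169, 0.16949, 0.13559, 0.11864, 0.15254, 0.11864 (working shown to 5 dp, full precision carried).
Each pᵢ log₁₀ pᵢ term: 0.20339×(-0.69167)=-0.14068, 0.10169×(-0.99270)=-0.10095, 0.16949×(-0.77085)=-0.13065, 0.13559×(-0.86776)=-0.11766, 0.11864×(-0.92575)=-0.10984, 0.15254×(-0.81661)=-0.12457, 0.11864×(-0.92575)=-0.10984.
Sum = -0.83418, so H' = 0.834.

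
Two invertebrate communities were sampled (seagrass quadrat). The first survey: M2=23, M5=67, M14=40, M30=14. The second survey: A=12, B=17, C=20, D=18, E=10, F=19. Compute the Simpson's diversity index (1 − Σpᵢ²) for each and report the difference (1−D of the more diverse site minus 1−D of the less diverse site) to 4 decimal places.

0.1530

The first survey: N=144, proportions 0.159722, 0.465278, 0.277778, 0.097222, giving 1−D = 0.671393 (working shown to 6 dp, full precision carried).
The second survey: N=96, proportions 0.125, 0.177083, 0.208333, 0.1875, 0.104167, 0.197917, giving 1−D = 0.824436.
Difference = |0.671393 − 0.824436| = 0.153043, i.e. 0.1530 to 4 decimal places.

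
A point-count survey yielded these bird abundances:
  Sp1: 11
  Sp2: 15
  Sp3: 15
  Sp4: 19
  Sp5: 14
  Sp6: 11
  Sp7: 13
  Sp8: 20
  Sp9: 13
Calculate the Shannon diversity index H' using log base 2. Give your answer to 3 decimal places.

Total N = 11+15+15+19+14+11+13+20+13 = 131, so the proportions are 0.08397, 0.1145, 0.1145, 0.14504, 0.10687, 0.08397, 0.09924, 0.15267, 0.09924 (working shown to 5 dp, full precision carried).
Each pᵢ log₂ pᵢ term: 0.08397×(-3.57399)=-0.30011, 0.1145×(-3.12653)=-0.35800, 0.1145×(-3.12653)=-0.35800, 0.14504×(-2.78550)=-0.40400, 0.10687×(-3.22607)=-0.34477, 0.08397×(-3.57399)=-0.30011, 0.09924×(-3.33298)=-0.33075, 0.15267×(-2.71149)=-0.41397, 0.09924×(-3.33298)=-0.33075.
Sum = -3.14046, so H' = 3.140.

3.140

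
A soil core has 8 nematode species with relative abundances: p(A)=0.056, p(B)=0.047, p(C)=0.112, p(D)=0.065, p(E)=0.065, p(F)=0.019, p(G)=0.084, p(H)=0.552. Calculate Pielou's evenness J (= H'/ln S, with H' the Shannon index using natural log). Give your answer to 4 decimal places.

H' = −Σ pᵢ ln pᵢ = −((-0.161415) + (-0.143708) + (-0.245197) + (-0.177669) + (-0.177669) + (-0.075303) + (-0.208063) + (-0.328002)) = 1.517025 (working shown to 6 dp, full precision carried).
With S = 8 species, ln S = 2.079442, so J = 1.517025/2.079442 = 0.729535, i.e. 0.7295 to 4 decimal places.

0.7295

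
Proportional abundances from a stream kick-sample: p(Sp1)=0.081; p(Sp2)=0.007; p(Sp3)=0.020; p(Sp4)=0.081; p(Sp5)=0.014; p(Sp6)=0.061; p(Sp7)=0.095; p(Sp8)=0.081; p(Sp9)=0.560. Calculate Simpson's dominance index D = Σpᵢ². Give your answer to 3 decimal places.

0.347

D = 0.081² + 0.007² + 0.02² + 0.081² + 0.014² + 0.061² + 0.095² + 0.081² + 0.56² = 0.00656 + 0.00005 + 0.00040 + 0.00656 + 0.00020 + 0.00372 + 0.00903 + 0.00656 + 0.31360 = 0.34667 (working shown to 5 dp, full precision carried).
To 3 decimal places, D = 0.347.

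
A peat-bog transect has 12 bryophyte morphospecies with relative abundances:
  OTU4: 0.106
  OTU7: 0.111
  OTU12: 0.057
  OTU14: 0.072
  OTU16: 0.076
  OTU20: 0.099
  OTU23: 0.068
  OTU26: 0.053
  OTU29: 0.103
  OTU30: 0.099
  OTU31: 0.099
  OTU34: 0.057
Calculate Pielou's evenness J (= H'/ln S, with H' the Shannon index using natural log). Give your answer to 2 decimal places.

H' = −Σ pᵢ ln pᵢ = −((-0.2379) + (-0.2440) + (-0.1633) + (-0.1894) + (-0.1959) + (-0.2290) + (-0.1828) + (-0.1557) + (-0.2341) + (-0.2290) + (-0.2290) + (-0.1633)) = 2.4532 (working shown to 4 dp, full precision carried).
With S = 12 species, ln S = 2.4849, so J = 2.4532/2.4849 = 0.9873, i.e. 0.99 to 2 decimal places.

0.99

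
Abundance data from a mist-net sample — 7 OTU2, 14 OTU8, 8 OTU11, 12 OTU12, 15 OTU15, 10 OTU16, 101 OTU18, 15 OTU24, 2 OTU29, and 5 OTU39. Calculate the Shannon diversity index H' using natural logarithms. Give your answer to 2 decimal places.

1.66

Total N = 7+14+8+12+15+10+101+15+2+5 = 189, so the proportions are 0.037, 0.0741, 0.0423, 0.0635, 0.0794, 0.0529, 0.5344, 0.0794, 0.0106, 0.0265 (working shown to 4 dp, full precision carried).
Each pᵢ ln pᵢ term: 0.037×(-3.2958)=-0.1221, 0.0741×(-2.6027)=-0.1928, 0.0423×(-3.1623)=-0.1339, 0.0635×(-2.7568)=-0.1750, 0.0794×(-2.5337)=-0.2011, 0.0529×(-2.9392)=-0.1555, 0.5344×(-0.6266)=-0.3349, 0.0794×(-2.5337)=-0.2011, 0.0106×(-4.5486)=-0.0481, 0.0265×(-3.6323)=-0.0961.
Sum = -1.6605, so H' = 1.66.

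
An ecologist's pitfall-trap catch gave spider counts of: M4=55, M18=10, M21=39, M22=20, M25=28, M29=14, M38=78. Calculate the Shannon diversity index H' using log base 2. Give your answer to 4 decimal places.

2.5130

Total N = 55+10+39+20+28+14+78 = 244, so the proportions are 0.22541, 0.040984, 0.159836, 0.081967, 0.114754, 0.057377, 0.319672 (working shown to 6 dp, full precision carried).
Each pᵢ log₂ pᵢ term: 0.22541×(-2.149378)=-0.484491, 0.040984×(-4.608809)=-0.188886, 0.159836×(-2.645335)=-0.422820, 0.081967×(-3.608809)=-0.295804, 0.114754×(-3.123382)=-0.358421, 0.057377×(-4.123382)=-0.236588, 0.319672×(-1.645335)=-0.525968.
Sum = -2.512977, so H' = 2.5130.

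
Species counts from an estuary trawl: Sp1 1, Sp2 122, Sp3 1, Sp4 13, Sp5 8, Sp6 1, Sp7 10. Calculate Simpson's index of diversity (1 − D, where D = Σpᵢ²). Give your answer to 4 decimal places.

0.3746

Total N = 1+122+1+13+8+1+10 = 156, so the proportions are 0.00641, 0.782051, 0.00641, 0.083333, 0.051282, 0.00641, 0.064103 (working shown to 6 dp, full precision carried).
D = 0.00641² + 0.782051² + 0.00641² + 0.083333² + 0.051282² + 0.00641² + 0.064103² = 0.000041 + 0.611604 + 0.000041 + 0.006944 + 0.002630 + 0.000041 + 0.004109 = 0.625411.
So 1 − D = 0.374589, i.e. 0.3746 to 4 decimal places.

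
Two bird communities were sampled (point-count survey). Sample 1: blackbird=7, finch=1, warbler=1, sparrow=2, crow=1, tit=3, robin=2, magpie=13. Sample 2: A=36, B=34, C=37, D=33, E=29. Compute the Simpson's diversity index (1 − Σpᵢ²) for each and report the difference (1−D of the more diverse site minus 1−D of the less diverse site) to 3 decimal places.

Sample 1: N=30, proportions 0.233333, 0.033333, 0.033333, 0.066667, 0.033333, 0.1, 0.066667, 0.433333, giving 1−D = 0.735556 (working shown to 6 dp, full precision carried).
Sample 2: N=169, proportions 0.213018, 0.201183, 0.218935, 0.195266, 0.171598, giving 1−D = 0.798642.
Difference = |0.735556 − 0.798642| = 0.063086, i.e. 0.063 to 3 decimal places.

0.063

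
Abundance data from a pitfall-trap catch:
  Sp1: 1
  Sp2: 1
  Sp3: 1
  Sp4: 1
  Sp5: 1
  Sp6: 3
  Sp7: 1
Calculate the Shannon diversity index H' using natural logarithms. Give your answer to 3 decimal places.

1.831

Total N = 1+1+1+1+1+3+1 = 9, so the proportions are 0.11111, 0.11111, 0.11111, 0.11111, 0.11111, 0.33333, 0.11111 (working shown to 5 dp, full precision carried).
Each pᵢ ln pᵢ term: 0.11111×(-2.19722)=-0.24414, 0.11111×(-2.19722)=-0.24414, 0.11111×(-2.19722)=-0.24414, 0.11111×(-2.19722)=-0.24414, 0.11111×(-2.19722)=-0.24414, 0.33333×(-1.09861)=-0.36620, 0.11111×(-2.19722)=-0.24414.
Sum = -1.83102, so H' = 1.831.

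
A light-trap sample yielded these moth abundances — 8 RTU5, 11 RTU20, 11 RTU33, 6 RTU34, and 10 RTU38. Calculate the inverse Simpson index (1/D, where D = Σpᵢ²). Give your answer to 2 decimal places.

4.79

Total N = 8+11+11+6+10 = 46, so the proportions are 0.173913, 0.23913, 0.23913, 0.130435, 0.217391 (working shown to 6 dp, full precision carried).
D = 0.173913² + 0.23913² + 0.23913² + 0.130435² + 0.217391² = 0.030246 + 0.057183 + 0.057183 + 0.017013 + 0.047259 = 0.208885.
So 1/D = 4.7873, i.e. 4.79 to 2 decimal places.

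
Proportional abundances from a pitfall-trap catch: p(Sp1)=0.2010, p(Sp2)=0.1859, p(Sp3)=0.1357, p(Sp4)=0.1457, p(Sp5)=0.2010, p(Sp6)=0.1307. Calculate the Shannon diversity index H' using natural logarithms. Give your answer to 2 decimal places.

Each pᵢ ln pᵢ term (working shown to 4 dp, full precision carried): 0.201×(-1.6045)=-0.3225, 0.1859×(-1.6825)=-0.3128, 0.1357×(-1.9973)=-0.2710, 0.1457×(-1.9262)=-0.2806, 0.201×(-1.6045)=-0.3225, 0.1307×(-2.0349)=-0.2660.
Sum = -1.7754, so H' = 1.78.

1.78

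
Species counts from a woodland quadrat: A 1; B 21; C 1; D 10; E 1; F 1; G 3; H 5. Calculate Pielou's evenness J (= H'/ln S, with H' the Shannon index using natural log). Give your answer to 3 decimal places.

0.709

Total N = 1+21+1+10+1+1+3+5 = 43, so the proportions are 0.02326, 0.48837, 0.02326, 0.23256, 0.02326, 0.02326, 0.06977, 0.11628 (working shown to 5 dp, full precision carried).
H' = −Σ pᵢ ln pᵢ = −((-0.08747) + (-0.35001) + (-0.08747) + (-0.33921) + (-0.08747) + (-0.08747) + (-0.18576) + (-0.25020)) = 1.47506.
With S = 8 species, ln S = 2.07944, so J = 1.47506/2.07944 = 0.70936, i.e. 0.709 to 3 decimal places.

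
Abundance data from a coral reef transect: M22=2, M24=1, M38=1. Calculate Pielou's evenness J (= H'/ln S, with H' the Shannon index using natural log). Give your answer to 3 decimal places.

Total N = 2+1+1 = 4, so the proportions are 0.5, 0.25, 0.25 (working shown to 5 dp, full precision carried).
H' = −Σ pᵢ ln pᵢ = −((-0.34657) + (-0.34657) + (-0.34657)) = 1.03972.
With S = 3 species, ln S = 1.09861, so J = 1.03972/1.09861 = 0.94639, i.e. 0.946 to 3 decimal places.

0.946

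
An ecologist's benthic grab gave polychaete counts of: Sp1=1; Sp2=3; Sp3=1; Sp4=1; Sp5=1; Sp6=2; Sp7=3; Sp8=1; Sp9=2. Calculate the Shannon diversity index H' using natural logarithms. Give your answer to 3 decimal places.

Total N = 1+3+1+1+1+2+3+1+2 = 15, so the proportions are 0.06667, 0.2, 0.06667, 0.06667, 0.06667, 0.13333, 0.2, 0.06667, 0.13333 (working shown to 5 dp, full precision carried).
Each pᵢ ln pᵢ term: 0.06667×(-2.70805)=-0.18054, 0.2×(-1.60944)=-0.32189, 0.06667×(-2.70805)=-0.18054, 0.06667×(-2.70805)=-0.18054, 0.06667×(-2.70805)=-0.18054, 0.13333×(-2.01490)=-0.26865, 0.2×(-1.60944)=-0.32189, 0.06667×(-2.70805)=-0.18054, 0.13333×(-2.01490)=-0.26865.
Sum = -2.08377, so H' = 2.084.

2.084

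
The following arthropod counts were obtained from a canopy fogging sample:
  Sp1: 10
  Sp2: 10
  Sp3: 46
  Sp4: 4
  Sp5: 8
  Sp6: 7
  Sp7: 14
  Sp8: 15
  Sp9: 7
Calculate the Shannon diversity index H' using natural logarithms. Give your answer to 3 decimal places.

1.910

Total N = 10+10+46+4+8+7+14+15+7 = 121, so the proportions are 0.08264, 0.08264, 0.38017, 0.03306, 0.06612, 0.05785, 0.1157, 0.12397, 0.05785 (working shown to 5 dp, full precision carried).
Each pᵢ ln pᵢ term: 0.08264×(-2.49321)=-0.20605, 0.08264×(-2.49321)=-0.20605, 0.38017×(-0.96715)=-0.36768, 0.03306×(-3.40950)=-0.11271, 0.06612×(-2.71635)=-0.17959, 0.05785×(-2.84988)=-0.16487, 0.1157×(-2.15673)=-0.24954, 0.12397×(-2.08774)=-0.25881, 0.05785×(-2.84988)=-0.16487.
Sum = -1.91017, so H' = 1.910.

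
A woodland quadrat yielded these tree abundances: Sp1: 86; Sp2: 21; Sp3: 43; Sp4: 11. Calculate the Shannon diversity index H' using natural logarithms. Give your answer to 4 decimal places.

1.1366

Total N = 86+21+43+11 = 161, so the proportions are 0.534161, 0.130435, 0.267081, 0.068323 (working shown to 6 dp, full precision carried).
Each pᵢ ln pᵢ term: 0.534161×(-0.627057)=-0.334950, 0.130435×(-2.036882)=-0.265680, 0.267081×(-1.320204)=-0.352601, 0.068323×(-2.683509)=-0.183345.
Sum = -1.136576, so H' = 1.1366.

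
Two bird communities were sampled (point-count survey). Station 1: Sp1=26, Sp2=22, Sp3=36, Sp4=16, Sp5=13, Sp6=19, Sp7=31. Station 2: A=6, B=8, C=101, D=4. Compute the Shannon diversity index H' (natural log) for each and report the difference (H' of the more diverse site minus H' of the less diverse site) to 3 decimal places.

1.307

Station 1: N=163, proportions 0.15951, 0.13497, 0.22086, 0.09816, 0.07975, 0.11656, 0.19018, giving H' = 1.89238 (working shown to 5 dp, full precision carried).
Station 2: N=119, proportions 0.05042, 0.06723, 0.84874, 0.03361, giving H' = 0.58536.
Difference = |1.89238 − 0.58536| = 1.30702, i.e. 1.307 to 3 decimal places.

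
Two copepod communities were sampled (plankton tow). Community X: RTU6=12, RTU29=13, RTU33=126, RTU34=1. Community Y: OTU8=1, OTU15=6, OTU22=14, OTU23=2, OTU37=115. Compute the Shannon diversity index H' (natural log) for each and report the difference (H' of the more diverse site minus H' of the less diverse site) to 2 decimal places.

0.02

Community X: N=152, proportions 0.0789, 0.0855, 0.8289, 0.0066, giving H' = 0.5993 (working shown to 4 dp, full precision carried).
Community Y: N=138, proportions 0.0072, 0.0435, 0.1014, 0.0145, 0.8333, giving H' = 0.6175.
Difference = |0.5993 − 0.6175| = 0.0182, i.e. 0.02 to 2 decimal places.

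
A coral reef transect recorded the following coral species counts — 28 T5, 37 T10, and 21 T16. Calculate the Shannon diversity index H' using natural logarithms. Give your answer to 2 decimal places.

1.07

Total N = 28+37+21 = 86, so the proportions are 0.3256, 0.4302, 0.2442 (working shown to 4 dp, full precision carried).
Each pᵢ ln pᵢ term: 0.3256×(-1.1221)=-0.3653, 0.4302×(-0.8434)=-0.3629, 0.2442×(-1.4098)=-0.3443.
Sum = -1.0725, so H' = 1.07.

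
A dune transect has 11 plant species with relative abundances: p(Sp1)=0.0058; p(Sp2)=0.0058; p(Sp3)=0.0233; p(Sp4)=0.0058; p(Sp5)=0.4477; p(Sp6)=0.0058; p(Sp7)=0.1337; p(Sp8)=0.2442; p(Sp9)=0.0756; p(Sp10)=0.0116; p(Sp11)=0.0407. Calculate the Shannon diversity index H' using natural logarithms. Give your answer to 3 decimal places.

Each pᵢ ln pᵢ term (working shown to 5 dp, full precision carried): 0.0058×(-5.14990)=-0.02987, 0.0058×(-5.14990)=-0.02987, 0.0233×(-3.75930)=-0.08759, 0.0058×(-5.14990)=-0.02987, 0.4477×(-0.80363)=-0.35979, 0.0058×(-5.14990)=-0.02987, 0.1337×(-2.01216)=-0.26903, 0.2442×(-1.40977)=-0.34427, 0.0756×(-2.58230)=-0.19522, 0.0116×(-4.45675)=-0.05170, 0.0407×(-3.20153)=-0.13030.
Sum = -1.55737, so H' = 1.557.

1.557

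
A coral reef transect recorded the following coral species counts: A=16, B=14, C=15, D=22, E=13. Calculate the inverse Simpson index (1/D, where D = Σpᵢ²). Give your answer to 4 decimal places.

4.8120

Total N = 16+14+15+22+13 = 80, so the proportions are 0.2, 0.175, 0.1875, 0.275, 0.1625 (working shown to 8 dp, full precision carried).
D = 0.2² + 0.175² + 0.1875² + 0.275² + 0.1625² = 0.04000000 + 0.03062500 + 0.03515625 + 0.07562500 + 0.02640625 = 0.20781250.
So 1/D = 4.812030, i.e. 4.8120 to 4 decimal places.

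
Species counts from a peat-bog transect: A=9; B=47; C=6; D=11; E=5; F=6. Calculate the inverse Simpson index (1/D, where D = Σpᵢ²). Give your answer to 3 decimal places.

Total N = 9+47+6+11+5+6 = 84, so the proportions are 0.107143, 0.559524, 0.071429, 0.130952, 0.059524, 0.071429 (working shown to 6 dp, full precision carried).
D = 0.107143² + 0.559524² + 0.071429² + 0.130952² + 0.059524² + 0.071429² = 0.011480 + 0.313067 + 0.005102 + 0.017149 + 0.003543 + 0.005102 = 0.355442.
So 1/D = 2.81340, i.e. 2.813 to 3 decimal places.

2.813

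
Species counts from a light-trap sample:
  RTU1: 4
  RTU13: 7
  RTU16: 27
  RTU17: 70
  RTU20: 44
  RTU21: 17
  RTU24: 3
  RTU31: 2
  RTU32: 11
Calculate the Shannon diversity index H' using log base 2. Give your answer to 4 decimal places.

2.4525

Total N = 4+7+27+70+44+17+3+2+11 = 185, so the proportions are 0.021622, 0.037838, 0.145946, 0.378378, 0.237838, 0.091892, 0.016216, 0.010811, 0.059459 (working shown to 6 dp, full precision carried).
Each pᵢ log₂ pᵢ term: 0.021622×(-5.531381)=-0.119597, 0.037838×(-4.724027)=-0.178747, 0.145946×(-2.776494)=-0.405218, 0.378378×(-1.402098)=-0.530524, 0.237838×(-2.071950)=-0.492788, 0.091892×(-3.443919)=-0.316468, 0.016216×(-5.946419)=-0.096428, 0.010811×(-6.531381)=-0.070610, 0.059459×(-4.071950)=-0.242116.
Sum = -2.452496, so H' = 2.4525.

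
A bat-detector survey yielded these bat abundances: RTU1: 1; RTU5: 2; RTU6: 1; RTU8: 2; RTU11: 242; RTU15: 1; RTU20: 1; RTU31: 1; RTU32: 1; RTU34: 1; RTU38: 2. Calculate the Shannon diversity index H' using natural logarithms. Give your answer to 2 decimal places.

0.32

Total N = 1+2+1+2+242+1+1+1+1+1+2 = 255, so the proportions are 0.0039, 0.0078, 0.0039, 0.0078, 0.949, 0.0039, 0.0039, 0.0039, 0.0039, 0.0039, 0.0078 (working shown to 4 dp, full precision carried).
Each pᵢ ln pᵢ term: 0.0039×(-5.5413)=-0.0217, 0.0078×(-4.8481)=-0.0380, 0.0039×(-5.5413)=-0.0217, 0.0078×(-4.8481)=-0.0380, 0.949×(-0.0523)=-0.0497, 0.0039×(-5.5413)=-0.0217, 0.0039×(-5.5413)=-0.0217, 0.0039×(-5.5413)=-0.0217, 0.0039×(-5.5413)=-0.0217, 0.0039×(-5.5413)=-0.0217, 0.0078×(-4.8481)=-0.0380.
Sum = -0.3158, so H' = 0.32.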